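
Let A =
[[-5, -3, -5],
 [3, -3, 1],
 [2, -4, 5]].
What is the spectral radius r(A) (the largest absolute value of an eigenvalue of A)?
r(A) ≈ 5.389

The eigenvalues of A are the roots of its characteristic polynomial. With M = A (coefficients from the trace, the sum of principal 2x2 minors, and det A):
  p(λ) = det(λ I - M) = λ^3 + 3λ^2 - 2λ - 124.
No integer candidate from the rational root theorem (±divisors of 124) is a root, so the roots are irrational. The cubic discriminant is Δ = -388300 < 0, so there is one real root and a complex-conjugate pair. p(4) = -20 and p(5) = 66 have opposite signs, so a root lies in (4, 5); Newton's method refines it to λ ≈ 4.2698. Dividing out (λ - (4.2698)) leaves approximately λ^2 + 7.2698λ + 29.041. For λ^2 + 7.2698λ + 29.041 the discriminant is -63.3134. It is negative, so the remaining roots are the complex-conjugate pair λ ≈ -3.6349 ± 3.9785i. Their product equals the constant term, so |λ|^2 ≈ 29.041 and |λ| ≈ 5.389.
Thus the eigenvalues (to 4 decimals) are 4.2698 (modulus 4.2698); -3.6349 ± 3.9785i (modulus 5.389). The spectral radius is the largest modulus: r(A) ≈ 5.389. (Cross-check: r(A) ≤ ||A||_2 ≈ 9.1733; equality holds whenever A is normal, though it can also hold for some non-normal A.)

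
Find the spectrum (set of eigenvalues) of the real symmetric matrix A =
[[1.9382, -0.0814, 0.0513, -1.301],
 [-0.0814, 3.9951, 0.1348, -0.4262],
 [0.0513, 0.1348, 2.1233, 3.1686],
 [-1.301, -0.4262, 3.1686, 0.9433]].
sigma(A) ≈ {-2, 2, 4, 5}

A is real symmetric, so its spectrum consists of real eigenvalues. Expanding the characteristic polynomial of the displayed matrix gives
  det(λ I - A) = p(λ) = λ^4 + (-9)λ^3 + (16)λ^2 + (35.9989)λ + (-79.9956).
Solving p(λ) = 0 yields eigenvalues ≈ -2, 2, 4, 5. (A is shown rounded to 4 decimals, so these recover the underlying integer eigenvalues to within that precision.)
Verification: the trace of A = 9 equals the sum of eigenvalues 9, and det(A) ≈ -79.9956 matches the eigenvalue product -80.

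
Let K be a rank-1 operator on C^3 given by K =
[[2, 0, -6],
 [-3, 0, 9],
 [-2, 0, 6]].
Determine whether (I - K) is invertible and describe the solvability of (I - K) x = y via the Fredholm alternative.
(I - K) is invertible (det(I - K) = -7 ≠ 0), so for every y in C^3 the equation (I - K) x = y has a unique solution.

K has rank 1, so it is an outer product K = u v^T: every row of K is a multiple of one row vector. Reading off the entries, u = (2, -3, -2) and v = (1, 0, -3) (row i of K equals u_i·v^T). A rank-one matrix u v^T satisfies K u = u (v·u) and kills the (2)-dimensional subspace v^⊥, so its characteristic polynomial is lambda^2 (lambda - v·u) with v·u = tr K = 8. Hence the eigenvalues of I - K are 1 (multiplicity 2) and 1 - (8) = -7, so det(I - K) = -7. (Direct check: I - K =
[[-1, 0, 6],
 [3, 1, -9],
 [2, 0, -5]]
has determinant -7.) The finite-dimensional Fredholm alternative says: either (I - K) is invertible, or ker(I - K) ≠ {0} and then range(I - K) = ker((I - K)^*)^⊥, with dim ker(I - K) = dim ker((I - K)^*). Since det(I - K) ≠ 0, 1 is not an eigenvalue of K and ker(I - K) = {0}, so we are in the first case: for every y there is a unique x = (I - K)^(-1) y. Explicitly, by the Sherman–Morrison formula, (I - u v^T)^(-1) = I + u v^T/(1 - v·u), i.e. (I - K)^(-1) = I + K/(-7).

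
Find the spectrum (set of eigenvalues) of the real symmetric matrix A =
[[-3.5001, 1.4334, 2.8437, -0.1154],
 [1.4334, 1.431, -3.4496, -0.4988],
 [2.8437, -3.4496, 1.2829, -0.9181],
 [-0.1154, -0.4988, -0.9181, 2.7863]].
sigma(A) ≈ {-6, 0, 3, 5}

A is real symmetric, so its spectrum consists of real eigenvalues. Expanding the characteristic polynomial of the displayed matrix gives
  det(λ I - A) = p(λ) = λ^4 + (-2)λ^3 + (-33)λ^2 + (90.0023)λ + (-0.0047).
Solving p(λ) = 0 yields eigenvalues ≈ -6, 0, 3, 5. (A is shown rounded to 4 decimals, so these recover the underlying integer eigenvalues to within that precision.)
Verification: the trace of A = 2 equals the sum of eigenvalues 2, and det(A) ≈ -0.0047 matches the eigenvalue product 0.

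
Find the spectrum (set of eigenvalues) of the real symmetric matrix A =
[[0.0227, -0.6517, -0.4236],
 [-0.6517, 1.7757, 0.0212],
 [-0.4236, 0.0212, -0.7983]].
sigma(A) ≈ {-1, 0, 2}

A is real symmetric, so its spectrum consists of real eigenvalues. Expanding the characteristic polynomial of the displayed matrix gives
  det(λ I - A) = p(λ) = λ^3 + (-1)λ^2 + (-2)λ + (0).
Solving p(λ) = 0 yields eigenvalues ≈ -1, 0, 2. (A is shown rounded to 4 decimals, so these recover the underlying integer eigenvalues to within that precision.)
Verification: the trace of A = 1 equals the sum of eigenvalues 1, and det(A) ≈ -0.0001 matches the eigenvalue product 0.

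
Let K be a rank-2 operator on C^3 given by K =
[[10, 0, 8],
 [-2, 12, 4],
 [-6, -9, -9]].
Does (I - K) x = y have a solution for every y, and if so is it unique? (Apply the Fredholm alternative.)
(I - K) is invertible (det(I - K) = -6 ≠ 0), so for every y in C^3 the equation (I - K) x = y has a unique solution.

K has rank 2 and factors as K = U V^T = u1 v1^T + u2 v2^T with u1 = (2, 2, -3), v1 = (2, 3, 3), u2 = (2, -2, 0), v2 = (3, -3, 1) (multiplying out reproduces the displayed K). The nonzero eigenvalues of U V^T coincide with those of the 2 x 2 matrix G = V^T U = [[v1·u1, v1·u2], [v2·u1, v2·u2]] = [[1, -2], [-3, 12]], and by the Sylvester determinant identity det(I_3 - U V^T) = det(I_2 - V^T U) = det([[0, 2], [3, -11]]) = (0)(-11) - (2)(3) = -6. (Direct check: I - K =
[[-9, 0, -8],
 [2, -11, -4],
 [6, 9, 10]]
has determinant -6.) The finite-dimensional Fredholm alternative says: either (I - K) is invertible, or ker(I - K) ≠ {0} and then range(I - K) = ker((I - K)^*)^⊥, with dim ker(I - K) = dim ker((I - K)^*). Since det(I - K) ≠ 0, 1 is not an eigenvalue of K and ker(I - K) = {0}, so we are in the first case: for every y there is a unique x = (I - K)^(-1) y. (Explicitly, by the Woodbury identity, (I - U V^T)^(-1) = I + U (I_2 - G)^(-1) V^T.)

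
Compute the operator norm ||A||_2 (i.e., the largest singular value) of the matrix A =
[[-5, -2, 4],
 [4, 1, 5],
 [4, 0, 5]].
||A||_2 ≈ 9.0861 (= sqrt(largest eigenvalue of A^T A))

||A||_2 = sigma_max(A) = sqrt(lambda_max(A^T A)). Form the symmetric matrix M = A^T A =
[[57, 14, 20],
 [14, 5, -3],
 [20, -3, 66]].
Its characteristic polynomial (trace, sum of principal 2x2 minors, determinant of M give the coefficients) is
  p(λ) = det(λ I - M) = λ^3 - 128λ^2 + 3772λ - 1681.
No integer candidate from the rational root theorem (±divisors of 1681) is a root, so the roots are irrational. The cubic discriminant is Δ = 18870968197 > 0, so there are three distinct real roots. p(0) = -1681 and p(1) = 1964 have opposite signs, so a root lies in (0, 1); Newton's method refines it to λ ≈ 0.4526. p(44) = 1663 and p(45) = -16 have opposite signs, so a root lies in (44, 45); Newton's method refines it to λ ≈ 44.9904. p(82) = -1681 and p(83) = 1390 have opposite signs, so a root lies in (82, 83); Newton's method refines it to λ ≈ 82.557. Check (Vieta): the three roots sum to 128, matching tr M = 128.
So the eigenvalues of A^T A are ≈ 0.4526, 44.9904, 82.557 (all ≥ 0, as they must be for A^T A). The largest is λ_max ≈ 82.557, hence ||A||_2 = sqrt(λ_max) ≈ 9.0861.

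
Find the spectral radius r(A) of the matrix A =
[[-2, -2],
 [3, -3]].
r(A) = sqrt(12) ≈ 3.4641

The eigenvalues of A are the roots of its characteristic polynomial. With M = A (coefficients from the trace and determinant):
  p(λ) = det(λ I - M) = λ^2 + 5λ + 12.
For λ^2 + 5λ + 12 the discriminant is -23. It is negative, so the roots are the complex-conjugate pair λ = -5/2 ± (sqrt(23)/2) i ≈ -2.5 ± 2.3979i. For a conjugate pair the product of the roots equals the constant term, so |λ|^2 = 12 and |λ| = sqrt(12) ≈ 3.4641.
Thus the eigenvalues (to 4 decimals) are -2.5 ± 2.3979i (modulus 3.4641). The spectral radius is the largest modulus: r(A) = sqrt(12) ≈ 3.4641. (Cross-check: r(A) ≤ ||A||_2 ≈ 4.2426; equality holds whenever A is normal, though it can also hold for some non-normal A.)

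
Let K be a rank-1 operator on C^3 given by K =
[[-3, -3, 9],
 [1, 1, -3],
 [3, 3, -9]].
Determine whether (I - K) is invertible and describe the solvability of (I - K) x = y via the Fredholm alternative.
(I - K) is invertible (det(I - K) = 12 ≠ 0), so for every y in C^3 the equation (I - K) x = y has a unique solution.

K has rank 1, so it is an outer product K = u v^T: every row of K is a multiple of one row vector. Reading off the entries, u = (-3, 1, 3) and v = (1, 1, -3) (row i of K equals u_i·v^T). A rank-one matrix u v^T satisfies K u = u (v·u) and kills the (2)-dimensional subspace v^⊥, so its characteristic polynomial is lambda^2 (lambda - v·u) with v·u = tr K = -11. Hence the eigenvalues of I - K are 1 (multiplicity 2) and 1 - (-11) = 12, so det(I - K) = 12. (Direct check: I - K =
[[4, 3, -9],
 [-1, 0, 3],
 [-3, -3, 10]]
has determinant 12.) The finite-dimensional Fredholm alternative says: either (I - K) is invertible, or ker(I - K) ≠ {0} and then range(I - K) = ker((I - K)^*)^⊥, with dim ker(I - K) = dim ker((I - K)^*). Since det(I - K) ≠ 0, 1 is not an eigenvalue of K and ker(I - K) = {0}, so we are in the first case: for every y there is a unique x = (I - K)^(-1) y. Explicitly, by the Sherman–Morrison formula, (I - u v^T)^(-1) = I + u v^T/(1 - v·u), i.e. (I - K)^(-1) = I + K/(12).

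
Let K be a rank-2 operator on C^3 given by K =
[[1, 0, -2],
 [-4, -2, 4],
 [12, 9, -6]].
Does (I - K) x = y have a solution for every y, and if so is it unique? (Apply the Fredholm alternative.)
(I - K) is singular (det(I - K) = 0, i.e. 1 ∈ sigma(K)). (I - K) x = y is solvable iff y ⊥ ker((I - K)^*) = span{(-5, -6, -2)}, i.e. iff -5y_1 - 6y_2 - 2y_3 = 0. When solvable, x is determined up to adding multiples of (3, -4, 0) (ker(I - K) = span{(3, -4, 0)}, dimension 1).

K has rank 2 and factors as K = U V^T = u1 v1^T + u2 v2^T with u1 = (-2, 2, 3), v1 = (1, 1, 0), u2 = (-1, 2, -3), v2 = (-3, -2, 2) (multiplying out reproduces the displayed K). The nonzero eigenvalues of U V^T coincide with those of the 2 x 2 matrix G = V^T U = [[v1·u1, v1·u2], [v2·u1, v2·u2]] = [[0, 1], [8, -7]], and by the Sylvester determinant identity det(I_3 - U V^T) = det(I_2 - V^T U) = det([[1, -1], [-8, 8]]) = (1)(8) - (-1)(-8) = 0. (Direct check: I - K =
[[0, 0, 2],
 [4, 3, -4],
 [-12, -9, 7]]
has determinant 0.) So 1 is an eigenvalue of K and (I - K) is not invertible. The finite-dimensional Fredholm alternative says: either (I - K) is invertible, or ker(I - K) ≠ {0} and then range(I - K) = ker((I - K)^*)^⊥, with dim ker(I - K) = dim ker((I - K)^*). We are in the second case, so we compute both kernels via the 2 x 2 reduction. If (I - U V^T) x = 0 then x = U (V^T x) lies in the column space of U; writing x = U b gives U (I_2 - G) b = 0, and since u1, u2 are independent, (I_2 - G) b = 0. With I_2 - G = [[1, -1], [-8, 8]] (singular, as its determinant is 0) a null vector is b = (-1, -1), so ker(I - K) = span{-1·u1 + (-1)·u2} = span{(3, -4, 0)}. For the adjoint, (I - K)^* = I - K^T = I - V U^T, and the same argument gives ker((I - K)^*) = {V a : (I_2 - G)^T a = 0}; (I_2 - G)^T = [[1, -8], [-1, 8]] has null vector a = (-8, -1), so ker((I - K)^*) = span{-8·v1 + (-1)·v2} = span{(-5, -6, -2)}. (Both kernels are 1-dimensional, matching rank(I - K) = 2.) Therefore (I - K) x = y is solvable iff <y, (-5, -6, -2)> = 0, i.e. iff -5y_1 - 6y_2 - 2y_3 = 0; when solvable the solution set is the line x_p + c·(3, -4, 0), c ∈ C.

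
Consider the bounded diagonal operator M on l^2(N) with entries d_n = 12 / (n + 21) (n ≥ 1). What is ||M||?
||M|| = 6/11 (attained at n = 1)

For M diagonal, ||M|| = sup_n |d_n| = sup_n 12/(n + 21). This is positive and strictly decreasing in n, so the supremum is attained at n = 1: d_1 = 12/(1 + 21) = 6/11. Hence ||M|| = 6/11.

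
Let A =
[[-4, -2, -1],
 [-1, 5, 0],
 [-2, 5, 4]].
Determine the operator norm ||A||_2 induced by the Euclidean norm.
||A||_2 ≈ 8.1049 (= sqrt(largest eigenvalue of A^T A))

||A||_2 = sigma_max(A) = sqrt(lambda_max(A^T A)). Form the symmetric matrix M = A^T A =
[[21, -7, -4],
 [-7, 54, 22],
 [-4, 22, 17]].
Its characteristic polynomial (trace, sum of principal 2x2 minors, determinant of M give the coefficients) is
  p(λ) = det(λ I - M) = λ^3 - 92λ^2 + 1860λ - 8649.
No integer candidate from the rational root theorem (±divisors of 8649) is a root, so the roots are irrational. The cubic discriminant is Δ = 1223703765 > 0, so there are three distinct real roots. p(6) = -585 and p(7) = 206 have opposite signs, so a root lies in (6, 7); Newton's method refines it to λ ≈ 6.7212. p(19) = 338 and p(20) = -249 have opposite signs, so a root lies in (19, 20); Newton's method refines it to λ ≈ 19.5896. p(65) = -1824 and p(66) = 855 have opposite signs, so a root lies in (65, 66); Newton's method refines it to λ ≈ 65.6892. Check (Vieta): the three roots sum to 92, matching tr M = 92.
So the eigenvalues of A^T A are ≈ 6.7212, 19.5896, 65.6892 (all ≥ 0, as they must be for A^T A). The largest is λ_max ≈ 65.6892, hence ||A||_2 = sqrt(λ_max) ≈ 8.1049.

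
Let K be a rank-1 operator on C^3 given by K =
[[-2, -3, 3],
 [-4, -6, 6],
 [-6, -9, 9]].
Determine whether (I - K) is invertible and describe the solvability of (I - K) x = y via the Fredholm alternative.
(I - K) is singular (det(I - K) = 0, i.e. 1 ∈ sigma(K)). (I - K) x = y is solvable iff y ⊥ ker((I - K)^*) = span{(-2, -3, 3)}, i.e. iff -2y_1 - 3y_2 + 3y_3 = 0. When solvable, the solutions are x = y + c·(1, 2, 3), c arbitrary (ker(I - K) = span{(1, 2, 3)}, dimension 1).

K has rank 1, so it is an outer product K = u v^T: every row of K is a multiple of one row vector. Reading off the entries, u = (1, 2, 3) and v = (-2, -3, 3) (row i of K equals u_i·v^T). A rank-one matrix u v^T satisfies K u = u (v·u) and kills the (2)-dimensional subspace v^⊥, so its characteristic polynomial is lambda^2 (lambda - v·u) with v·u = tr K = 1. Hence the eigenvalues of I - K are 1 (multiplicity 2) and 1 - (1) = 0, so det(I - K) = 0. (Direct check: I - K =
[[3, 3, -3],
 [4, 7, -6],
 [6, 9, -8]]
has determinant 0.) So 1 is an eigenvalue of K and (I - K) is not invertible. The finite-dimensional Fredholm alternative says: either (I - K) is invertible, or ker(I - K) ≠ {0} and then range(I - K) = ker((I - K)^*)^⊥, with dim ker(I - K) = dim ker((I - K)^*). We are in the second case, so we need both kernels. Kernel of I - K: (I - K) u = u - u (v·u) = u - u = 0, so ker(I - K) = span{u} = span{(1, 2, 3)} (it is exactly 1-dimensional because rank(I - K) = 2). Kernel of the adjoint: K is real, so (I - K)^* = I - K^T = I - v u^T, and (I - v u^T) v = v - v (u·v) = 0; hence ker((I - K)^*) = span{v} = span{(-2, -3, 3)}. Therefore (I - K) x = y is solvable iff <y, v> = 0, i.e. iff -2y_1 - 3y_2 + 3y_3 = 0. When this holds, K y = u (v·y) = 0, so (I - K) y = y and x = y is a particular solution; the full solution set is the line x = y + c·u = y + c·(1, 2, 3), c ∈ C.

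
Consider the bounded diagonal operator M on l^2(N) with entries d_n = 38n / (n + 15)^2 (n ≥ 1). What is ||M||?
||M|| = 19/30 (attained at n = 15)

For M diagonal, ||M|| = sup_n |d_n|. Treat f(x) = 38x / (x + 15)^2 for real x > 0. By the quotient rule, f'(x) = 38(15 - x)/(x + 15)^3, which is positive for x < 15 and negative for x > 15. So f has a unique maximum at x = 15, and since 15 is a positive integer, the supremum over n ≥ 1 is attained at n = 15: d_15 = 38·15/(15 + 15)^2 = 38·15/900 = 19/30. Hence ||M|| = 19/30.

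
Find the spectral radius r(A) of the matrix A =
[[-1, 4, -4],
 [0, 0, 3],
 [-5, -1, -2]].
r(A) ≈ 6.6671

The eigenvalues of A are the roots of its characteristic polynomial. With M = A (coefficients from the trace, the sum of principal 2x2 minors, and det A):
  p(λ) = det(λ I - M) = λ^3 + 3λ^2 - 15λ + 63.
No integer candidate from the rational root theorem (±divisors of 63) is a root, so the roots are irrational. The cubic discriminant is Δ = -149472 < 0, so there is one real root and a complex-conjugate pair. p(-7) = -28 and p(-6) = 45 have opposite signs, so a root lies in (-7, -6); Newton's method refines it to λ ≈ -6.6671. Dividing out (λ - (-6.6671)) leaves approximately λ^2 - 3.6671λ + 9.4493. For λ^2 - 3.6671λ + 9.4493 the discriminant is -24.3494. It is negative, so the remaining roots are the complex-conjugate pair λ ≈ 1.8336 ± 2.4673i. Their product equals the constant term, so |λ|^2 ≈ 9.4493 and |λ| ≈ 3.074.
Thus the eigenvalues (to 4 decimals) are -6.6671 (modulus 6.6671); 1.8336 ± 2.4673i (modulus 3.074). The spectral radius is the largest modulus: r(A) ≈ 6.6671. (Cross-check: r(A) ≤ ||A||_2 ≈ 6.7346; equality holds whenever A is normal, though it can also hold for some non-normal A.)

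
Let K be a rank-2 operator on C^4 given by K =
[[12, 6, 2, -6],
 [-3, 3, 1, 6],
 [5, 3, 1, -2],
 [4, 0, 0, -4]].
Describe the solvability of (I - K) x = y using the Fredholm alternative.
(I - K) is invertible (det(I - K) = 5 ≠ 0), so for every y in C^4 the equation (I - K) x = y has a unique solution.

K has rank 2 and factors as K = U V^T = u1 v1^T + u2 v2^T with u1 = (2, 1, 1, 0), v1 = (3, 3, 1, 0), u2 = (3, -3, 1, 2), v2 = (2, 0, 0, -2) (multiplying out reproduces the displayed K). The nonzero eigenvalues of U V^T coincide with those of the 2 x 2 matrix G = V^T U = [[v1·u1, v1·u2], [v2·u1, v2·u2]] = [[10, 1], [4, 2]], and by the Sylvester determinant identity det(I_4 - U V^T) = det(I_2 - V^T U) = det([[-9, -1], [-4, -1]]) = (-9)(-1) - (-1)(-4) = 5. (Direct check: I - K =
[[-11, -6, -2, 6],
 [3, -2, -1, -6],
 [-5, -3, 0, 2],
 [-4, 0, 0, 5]]
has determinant 5.) The finite-dimensional Fredholm alternative says: either (I - K) is invertible, or ker(I - K) ≠ {0} and then range(I - K) = ker((I - K)^*)^⊥, with dim ker(I - K) = dim ker((I - K)^*). Since det(I - K) ≠ 0, 1 is not an eigenvalue of K and ker(I - K) = {0}, so we are in the first case: for every y there is a unique x = (I - K)^(-1) y. (Explicitly, by the Woodbury identity, (I - U V^T)^(-1) = I + U (I_2 - G)^(-1) V^T.)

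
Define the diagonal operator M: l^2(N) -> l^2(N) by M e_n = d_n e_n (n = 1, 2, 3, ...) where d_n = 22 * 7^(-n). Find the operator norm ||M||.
||M|| = 22/7 (attained at n = 1)

For M diagonal, ||M|| = sup_n |d_n|. The sequence d_n = 22 * 7^(-n) is positive and strictly decreasing (ratio 7^(-1) < 1), so the supremum is d_1 = 22/7. Hence ||M|| = 22/7.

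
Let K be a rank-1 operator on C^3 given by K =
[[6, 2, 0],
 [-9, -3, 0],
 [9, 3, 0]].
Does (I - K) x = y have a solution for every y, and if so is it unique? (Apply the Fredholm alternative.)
(I - K) is invertible (det(I - K) = -2 ≠ 0), so for every y in C^3 the equation (I - K) x = y has a unique solution.

K has rank 1, so it is an outer product K = u v^T: every row of K is a multiple of one row vector. Reading off the entries, u = (2, -3, 3) and v = (3, 1, 0) (row i of K equals u_i·v^T). A rank-one matrix u v^T satisfies K u = u (v·u) and kills the (2)-dimensional subspace v^⊥, so its characteristic polynomial is lambda^2 (lambda - v·u) with v·u = tr K = 3. Hence the eigenvalues of I - K are 1 (multiplicity 2) and 1 - (3) = -2, so det(I - K) = -2. (Direct check: I - K =
[[-5, -2, 0],
 [9, 4, 0],
 [-9, -3, 1]]
has determinant -2.) The finite-dimensional Fredholm alternative says: either (I - K) is invertible, or ker(I - K) ≠ {0} and then range(I - K) = ker((I - K)^*)^⊥, with dim ker(I - K) = dim ker((I - K)^*). Since det(I - K) ≠ 0, 1 is not an eigenvalue of K and ker(I - K) = {0}, so we are in the first case: for every y there is a unique x = (I - K)^(-1) y. Explicitly, by the Sherman–Morrison formula, (I - u v^T)^(-1) = I + u v^T/(1 - v·u), i.e. (I - K)^(-1) = I + K/(-2).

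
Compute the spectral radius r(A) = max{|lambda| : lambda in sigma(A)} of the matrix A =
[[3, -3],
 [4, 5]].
r(A) = sqrt(27) ≈ 5.1962

The eigenvalues of A are the roots of its characteristic polynomial. With M = A (coefficients from the trace and determinant):
  p(λ) = det(λ I - M) = λ^2 - 8λ + 27.
For λ^2 - 8λ + 27 the discriminant is -44. It is negative, so the roots are the complex-conjugate pair λ = 4 ± (sqrt(44)/2) i ≈ 4 ± 3.3166i. For a conjugate pair the product of the roots equals the constant term, so |λ|^2 = 27 and |λ| = sqrt(27) ≈ 5.1962.
Thus the eigenvalues (to 4 decimals) are 4 ± 3.3166i (modulus 5.1962). The spectral radius is the largest modulus: r(A) = sqrt(27) ≈ 5.1962. (Cross-check: r(A) ≤ ||A||_2 ≈ 6.4331; equality holds whenever A is normal, though it can also hold for some non-normal A.)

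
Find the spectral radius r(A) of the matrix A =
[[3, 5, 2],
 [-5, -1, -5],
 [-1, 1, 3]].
r(A) ≈ 5.4091

The eigenvalues of A are the roots of its characteristic polynomial. With M = A (coefficients from the trace, the sum of principal 2x2 minors, and det A):
  p(λ) = det(λ I - M) = λ^3 - 5λ^2 + 35λ - 94.
No integer candidate from the rational root theorem (±divisors of 94) is a root, so the roots are irrational. The cubic discriminant is Δ = -130347 < 0, so there is one real root and a complex-conjugate pair. p(3) = -7 and p(4) = 30 have opposite signs, so a root lies in (3, 4); Newton's method refines it to λ ≈ 3.2128. Dividing out (λ - (3.2128)) leaves approximately λ^2 - 1.7872λ + 29.2581. For λ^2 - 1.7872λ + 29.2581 the discriminant is -113.8381. It is negative, so the remaining roots are the complex-conjugate pair λ ≈ 0.8936 ± 5.3347i. Their product equals the constant term, so |λ|^2 ≈ 29.2581 and |λ| ≈ 5.4091.
Thus the eigenvalues (to 4 decimals) are 3.2128 (modulus 3.2128); 0.8936 ± 5.3347i (modulus 5.4091). The spectral radius is the largest modulus: r(A) ≈ 5.4091. (Cross-check: r(A) ≤ ||A||_2 ≈ 8.8291; equality holds whenever A is normal, though it can also hold for some non-normal A.)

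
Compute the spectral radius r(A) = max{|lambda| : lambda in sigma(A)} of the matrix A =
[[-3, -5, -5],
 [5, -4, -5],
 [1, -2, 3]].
r(A) ≈ 6.7891

The eigenvalues of A are the roots of its characteristic polynomial. With M = A (coefficients from the trace, the sum of principal 2x2 minors, and det A):
  p(λ) = det(λ I - M) = λ^3 + 4λ^2 + 11λ - 196.
No integer candidate from the rational root theorem (±divisors of 196) is a root, so the roots are irrational. The cubic discriminant is Δ = -1145676 < 0, so there is one real root and a complex-conjugate pair. p(4) = -24 and p(5) = 84 have opposite signs, so a root lies in (4, 5); Newton's method refines it to λ ≈ 4.2524. Dividing out (λ - (4.2524)) leaves approximately λ^2 + 8.2524λ + 46.092. For λ^2 + 8.2524λ + 46.092 the discriminant is -116.2666. It is negative, so the remaining roots are the complex-conjugate pair λ ≈ -4.1262 ± 5.3914i. Their product equals the constant term, so |λ|^2 ≈ 46.092 and |λ| ≈ 6.7891.
Thus the eigenvalues (to 4 decimals) are 4.2524 (modulus 4.2524); -4.1262 ± 5.3914i (modulus 6.7891). The spectral radius is the largest modulus: r(A) ≈ 6.7891. (Cross-check: r(A) ≤ ||A||_2 ≈ 9.6588; equality holds whenever A is normal, though it can also hold for some non-normal A.)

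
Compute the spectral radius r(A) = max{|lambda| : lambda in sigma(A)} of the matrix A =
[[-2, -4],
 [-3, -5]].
r(A) = (7 + sqrt(57))/2 ≈ 7.2749

The eigenvalues of A are the roots of its characteristic polynomial. With M = A (coefficients from the trace and determinant):
  p(λ) = det(λ I - M) = λ^2 + 7λ - 2.
For λ^2 + 7λ - 2 the discriminant is 57. It is nonnegative but not a perfect square, so the roots are real and irrational: λ = (-7 ± sqrt(57))/2 ≈ 0.2749, -7.2749.
Thus the eigenvalues (to 4 decimals) are 0.2749 (modulus 0.2749); -7.2749 (modulus 7.2749). The spectral radius is the largest modulus: r(A) = (7 + sqrt(57))/2 ≈ 7.2749. (Cross-check: r(A) ≤ ||A||_2 ≈ 7.3434; equality holds whenever A is normal, though it can also hold for some non-normal A.)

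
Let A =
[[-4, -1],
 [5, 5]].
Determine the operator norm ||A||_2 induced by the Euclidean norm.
||A||_2 = sqrt((67 + sqrt(3589))/2) ≈ 7.9658 (= sqrt(largest eigenvalue of A^T A))

||A||_2 = sigma_max(A) = sqrt(lambda_max(A^T A)). Form the symmetric matrix M = A^T A =
[[41, 29],
 [29, 26]].
Its characteristic polynomial (trace, determinant of M give the coefficients) is
  p(λ) = det(λ I - M) = λ^2 - 67λ + 225.
For λ^2 - 67λ + 225 the discriminant is 3589. It is nonnegative but not a perfect square, so the roots are real and irrational: λ = (67 ± sqrt(3589))/2 ≈ 63.4541, 3.5459.
So the eigenvalues of A^T A are ≈ 3.5459, 63.4541 (all ≥ 0, as they must be for A^T A). The largest is λ_max = (67 + sqrt(3589))/2 ≈ 63.4541, hence ||A||_2 = sqrt(λ_max) = sqrt((67 + sqrt(3589))/2) ≈ 7.9658.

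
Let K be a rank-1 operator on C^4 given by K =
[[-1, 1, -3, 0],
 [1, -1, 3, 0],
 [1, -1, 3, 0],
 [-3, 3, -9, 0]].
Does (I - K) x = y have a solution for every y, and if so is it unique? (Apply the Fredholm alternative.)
(I - K) is singular (det(I - K) = 0, i.e. 1 ∈ sigma(K)). (I - K) x = y is solvable iff y ⊥ ker((I - K)^*) = span{(-1, 1, -3, 0)}, i.e. iff -y_1 + y_2 - 3y_3 = 0. When solvable, the solutions are x = y + c·(1, -1, -1, 3), c arbitrary (ker(I - K) = span{(1, -1, -1, 3)}, dimension 1).

K has rank 1, so it is an outer product K = u v^T: every row of K is a multiple of one row vector. Reading off the entries, u = (1, -1, -1, 3) and v = (-1, 1, -3, 0) (row i of K equals u_i·v^T). A rank-one matrix u v^T satisfies K u = u (v·u) and kills the (3)-dimensional subspace v^⊥, so its characteristic polynomial is lambda^3 (lambda - v·u) with v·u = tr K = 1. Hence the eigenvalues of I - K are 1 (multiplicity 3) and 1 - (1) = 0, so det(I - K) = 0. (Direct check: I - K =
[[2, -1, 3, 0],
 [-1, 2, -3, 0],
 [-1, 1, -2, 0],
 [3, -3, 9, 1]]
has determinant 0.) So 1 is an eigenvalue of K and (I - K) is not invertible. The finite-dimensional Fredholm alternative says: either (I - K) is invertible, or ker(I - K) ≠ {0} and then range(I - K) = ker((I - K)^*)^⊥, with dim ker(I - K) = dim ker((I - K)^*). We are in the second case, so we need both kernels. Kernel of I - K: (I - K) u = u - u (v·u) = u - u = 0, so ker(I - K) = span{u} = span{(1, -1, -1, 3)} (it is exactly 1-dimensional because rank(I - K) = 3). Kernel of the adjoint: K is real, so (I - K)^* = I - K^T = I - v u^T, and (I - v u^T) v = v - v (u·v) = 0; hence ker((I - K)^*) = span{v} = span{(-1, 1, -3, 0)}. Therefore (I - K) x = y is solvable iff <y, v> = 0, i.e. iff -y_1 + y_2 - 3y_3 = 0. When this holds, K y = u (v·y) = 0, so (I - K) y = y and x = y is a particular solution; the full solution set is the line x = y + c·u = y + c·(1, -1, -1, 3), c ∈ C.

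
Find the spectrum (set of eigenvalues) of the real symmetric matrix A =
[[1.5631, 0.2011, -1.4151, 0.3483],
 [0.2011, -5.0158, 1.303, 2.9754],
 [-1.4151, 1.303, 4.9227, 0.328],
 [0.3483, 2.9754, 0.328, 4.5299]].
sigma(A) ≈ {-6, 1, 5, 6}

A is real symmetric, so its spectrum consists of real eigenvalues. Expanding the characteristic polynomial of the displayed matrix gives
  det(λ I - A) = p(λ) = λ^4 + (-6)λ^3 + (-31)λ^2 + (215.9981)λ + (-179.9922).
Solving p(λ) = 0 yields eigenvalues ≈ -6, 1, 5, 6. (A is shown rounded to 4 decimals, so these recover the underlying integer eigenvalues to within that precision.)
Verification: the trace of A = 6 equals the sum of eigenvalues 6, and det(A) ≈ -179.9922 matches the eigenvalue product -180.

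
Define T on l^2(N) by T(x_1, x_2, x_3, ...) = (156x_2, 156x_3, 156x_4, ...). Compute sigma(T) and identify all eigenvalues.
sigma(T) = closed disk {z in C : |z| ≤ 156}; sigma_p(T) = open disk {z in C : |z| < 156}

Note T = 156·V where V is the unit left shift (V x)_k = x_{k+1}; so sigma(T) = 156·sigma(V) and ||T|| = 156||V||. ||T x||^2 = 24336sum_{k≥2} |x_k|^2 ≤ 24336||x||^2, with equality on {x : x_1 = 0}, so ||T|| = 156. For any lambda with |lambda| < 156, set r = lambda/156 (|r| < 1); the vector x = (1, r, r^2, ...) is in l^2 and satisfies T x = 156(r, r^2, ...) = lambda x, so lambda is an eigenvalue. On the boundary |lambda| = 156 the geometric series diverges, so no l^2 eigenvector exists, but these lambda lie in the approximate point spectrum. Hence sigma(T) is the closed disk of radius 156 and sigma_p(T) is the open disk.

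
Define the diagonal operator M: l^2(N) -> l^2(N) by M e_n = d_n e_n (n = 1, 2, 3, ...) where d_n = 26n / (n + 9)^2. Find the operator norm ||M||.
||M|| = 13/18 (attained at n = 9)

For M diagonal, ||M|| = sup_n |d_n|. Treat f(x) = 26x / (x + 9)^2 for real x > 0. By the quotient rule, f'(x) = 26(9 - x)/(x + 9)^3, which is positive for x < 9 and negative for x > 9. So f has a unique maximum at x = 9, and since 9 is a positive integer, the supremum over n ≥ 1 is attained at n = 9: d_9 = 26·9/(9 + 9)^2 = 26·9/324 = 13/18. Hence ||M|| = 13/18.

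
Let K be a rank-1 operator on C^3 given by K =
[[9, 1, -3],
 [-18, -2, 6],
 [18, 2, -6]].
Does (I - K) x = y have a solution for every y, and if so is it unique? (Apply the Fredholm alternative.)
(I - K) is singular (det(I - K) = 0, i.e. 1 ∈ sigma(K)). (I - K) x = y is solvable iff y ⊥ ker((I - K)^*) = span{(9, 1, -3)}, i.e. iff 9y_1 + y_2 - 3y_3 = 0. When solvable, the solutions are x = y + c·(1, -2, 2), c arbitrary (ker(I - K) = span{(1, -2, 2)}, dimension 1).

K has rank 1, so it is an outer product K = u v^T: every row of K is a multiple of one row vector. Reading off the entries, u = (1, -2, 2) and v = (9, 1, -3) (row i of K equals u_i·v^T). A rank-one matrix u v^T satisfies K u = u (v·u) and kills the (2)-dimensional subspace v^⊥, so its characteristic polynomial is lambda^2 (lambda - v·u) with v·u = tr K = 1. Hence the eigenvalues of I - K are 1 (multiplicity 2) and 1 - (1) = 0, so det(I - K) = 0. (Direct check: I - K =
[[-8, -1, 3],
 [18, 3, -6],
 [-18, -2, 7]]
has determinant 0.) So 1 is an eigenvalue of K and (I - K) is not invertible. The finite-dimensional Fredholm alternative says: either (I - K) is invertible, or ker(I - K) ≠ {0} and then range(I - K) = ker((I - K)^*)^⊥, with dim ker(I - K) = dim ker((I - K)^*). We are in the second case, so we need both kernels. Kernel of I - K: (I - K) u = u - u (v·u) = u - u = 0, so ker(I - K) = span{u} = span{(1, -2, 2)} (it is exactly 1-dimensional because rank(I - K) = 2). Kernel of the adjoint: K is real, so (I - K)^* = I - K^T = I - v u^T, and (I - v u^T) v = v - v (u·v) = 0; hence ker((I - K)^*) = span{v} = span{(9, 1, -3)}. Therefore (I - K) x = y is solvable iff <y, v> = 0, i.e. iff 9y_1 + y_2 - 3y_3 = 0. When this holds, K y = u (v·y) = 0, so (I - K) y = y and x = y is a particular solution; the full solution set is the line x = y + c·u = y + c·(1, -2, 2), c ∈ C.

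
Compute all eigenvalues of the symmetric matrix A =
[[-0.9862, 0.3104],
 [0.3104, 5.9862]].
sigma(A) ≈ {-1, 6}

A is real symmetric, so its spectrum consists of real eigenvalues. Expanding the characteristic polynomial of the displayed matrix gives
  det(λ I - A) = p(λ) = λ^2 + (-5)λ + (-6).
Solving p(λ) = 0 yields eigenvalues ≈ -1, 6. (A is shown rounded to 4 decimals, so these recover the underlying integer eigenvalues to within that precision.)
Verification: the trace of A = 5 equals the sum of eigenvalues 5, and det(A) ≈ -5.9999 matches the eigenvalue product -6.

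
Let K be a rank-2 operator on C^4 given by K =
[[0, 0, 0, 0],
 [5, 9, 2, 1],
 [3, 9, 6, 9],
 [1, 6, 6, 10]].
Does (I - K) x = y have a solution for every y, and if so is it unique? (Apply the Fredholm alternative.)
(I - K) is invertible (det(I - K) = 102 ≠ 0), so for every y in C^4 the equation (I - K) x = y has a unique solution.

K has rank 2 and factors as K = U V^T = u1 v1^T + u2 v2^T with u1 = (0, -1, -3, -3), v1 = (-1, -3, -2, -3), u2 = (0, -2, 0, 1), v2 = (-2, -3, 0, 1) (multiplying out reproduces the displayed K). The nonzero eigenvalues of U V^T coincide with those of the 2 x 2 matrix G = V^T U = [[v1·u1, v1·u2], [v2·u1, v2·u2]] = [[18, 3], [0, 7]], and by the Sylvester determinant identity det(I_4 - U V^T) = det(I_2 - V^T U) = det([[-17, -3], [0, -6]]) = (-17)(-6) - (-3)(0) = 102. (Direct check: I - K =
[[1, 0, 0, 0],
 [-5, -8, -2, -1],
 [-3, -9, -5, -9],
 [-1, -6, -6, -9]]
has determinant 102.) The finite-dimensional Fredholm alternative says: either (I - K) is invertible, or ker(I - K) ≠ {0} and then range(I - K) = ker((I - K)^*)^⊥, with dim ker(I - K) = dim ker((I - K)^*). Since det(I - K) ≠ 0, 1 is not an eigenvalue of K and ker(I - K) = {0}, so we are in the first case: for every y there is a unique x = (I - K)^(-1) y. (Explicitly, by the Woodbury identity, (I - U V^T)^(-1) = I + U (I_2 - G)^(-1) V^T.)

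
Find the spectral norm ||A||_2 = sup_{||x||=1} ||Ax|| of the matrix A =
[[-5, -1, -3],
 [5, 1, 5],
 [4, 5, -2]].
||A||_2 ≈ 9.7899 (= sqrt(largest eigenvalue of A^T A))

||A||_2 = sigma_max(A) = sqrt(lambda_max(A^T A)). Form the symmetric matrix M = A^T A =
[[66, 30, 32],
 [30, 27, -2],
 [32, -2, 38]].
Its characteristic polynomial (trace, sum of principal 2x2 minors, determinant of M give the coefficients) is
  p(λ) = det(λ I - M) = λ^3 - 131λ^2 + 3388λ - 1764.
No integer candidate from the rational root theorem (±divisors of 1764) is a root, so the roots are irrational. The cubic discriminant is Δ = 39571946064 > 0, so there are three distinct real roots. p(0) = -1764 and p(1) = 1494 have opposite signs, so a root lies in (0, 1); Newton's method refines it to λ ≈ 0.5315. p(34) = 1296 and p(35) = -784 have opposite signs, so a root lies in (34, 35); Newton's method refines it to λ ≈ 34.6262. p(95) = -4804 and p(96) = 924 have opposite signs, so a root lies in (95, 96); Newton's method refines it to λ ≈ 95.8423. Check (Vieta): the three roots sum to 131, matching tr M = 131.
So the eigenvalues of A^T A are ≈ 0.5315, 34.6262, 95.8423 (all ≥ 0, as they must be for A^T A). The largest is λ_max ≈ 95.8423, hence ||A||_2 = sqrt(λ_max) ≈ 9.7899.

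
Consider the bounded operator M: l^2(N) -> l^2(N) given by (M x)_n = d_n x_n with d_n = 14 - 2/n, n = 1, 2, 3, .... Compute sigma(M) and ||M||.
sigma(M) = {14 - 2/n : n ≥ 1} ∪ {14}; ||M|| = 14

A bounded diagonal operator on l^2 with diagonal entries d_n has spectrum equal to the closure of {d_n : n ≥ 1}: every d_n is an eigenvalue (with eigenvector e_n), so {d_n} ⊂ sigma(M); the spectrum is closed, so its closure is too; and for lambda not in the closure, (M - lambda I) has bounded inverse (the diagonal entries 1/(d_n - lambda) are bounded). For our sequence d_n = 14 - 2/n, n = 1, 2, 3, ...:
  - {d_n} = {14 - 2/n : n ≥ 1}; the only limit point is 14
  - closure = {14 - 2/n : n ≥ 1} ∪ {14}
For the norm: a diagonal operator has ||M|| = sup_n |d_n|. Here d_n = 14 - 2/n increases monotonically from d_1 = 12 toward 14, with all terms in [12, 14); so sup_n |d_n| = 14 (the supremum is the limit, not attained). So ||M|| = 14.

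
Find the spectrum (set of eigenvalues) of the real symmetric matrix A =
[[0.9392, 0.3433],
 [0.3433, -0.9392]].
sigma(A) ≈ {-1, 1}

A is real symmetric, so its spectrum consists of real eigenvalues. Expanding the characteristic polynomial of the displayed matrix gives
  det(λ I - A) = p(λ) = λ^2 + (0)λ + (-1).
Solving p(λ) = 0 yields eigenvalues ≈ -1, 1. (A is shown rounded to 4 decimals, so these recover the underlying integer eigenvalues to within that precision.)
Verification: the trace of A = 0 equals the sum of eigenvalues 0, and det(A) ≈ -1.0000 matches the eigenvalue product -1.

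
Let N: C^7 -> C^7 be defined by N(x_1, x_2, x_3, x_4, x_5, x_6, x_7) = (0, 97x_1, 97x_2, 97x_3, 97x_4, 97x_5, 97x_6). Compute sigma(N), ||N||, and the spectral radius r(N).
sigma(N) = {0}; ||N|| = 97; r(N) = 0. (N is nilpotent with N^7 = 0.)

On C^7, N is a strictly lower-triangular matrix with 97 on the subdiagonal and zeros elsewhere, so its characteristic polynomial is lambda^7 and every eigenvalue is 0: sigma(N) = {0}. For the operator norm, N e_i = 97e_{i+1} for i = 1, ..., 6 and N e_7 = 0, so the singular values of N are 97 (with multiplicity 6) and 0; hence ||N|| = 97. The spectral radius r(N) = max|lambda| = 0. Note ||N|| > r(N) — characteristic of non-normal nilpotent operators. Indeed N^7 = 0.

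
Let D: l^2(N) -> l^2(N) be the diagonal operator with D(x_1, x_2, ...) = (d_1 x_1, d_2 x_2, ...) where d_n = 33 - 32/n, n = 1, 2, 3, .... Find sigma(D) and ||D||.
sigma(D) = {33 - 32/n : n ≥ 1} ∪ {33}; ||D|| = 33

A bounded diagonal operator on l^2 with diagonal entries d_n has spectrum equal to the closure of {d_n : n ≥ 1}: every d_n is an eigenvalue (with eigenvector e_n), so {d_n} ⊂ sigma(D); the spectrum is closed, so its closure is too; and for lambda not in the closure, (D - lambda I) has bounded inverse (the diagonal entries 1/(d_n - lambda) are bounded). For our sequence d_n = 33 - 32/n, n = 1, 2, 3, ...:
  - {d_n} = {33 - 32/n : n ≥ 1}; the only limit point is 33
  - closure = {33 - 32/n : n ≥ 1} ∪ {33}
For the norm: a diagonal operator has ||D|| = sup_n |d_n|. Here d_n = 33 - 32/n increases monotonically from d_1 = 1 toward 33, with all terms in [1, 33); so sup_n |d_n| = 33 (the supremum is the limit, not attained). So ||D|| = 33.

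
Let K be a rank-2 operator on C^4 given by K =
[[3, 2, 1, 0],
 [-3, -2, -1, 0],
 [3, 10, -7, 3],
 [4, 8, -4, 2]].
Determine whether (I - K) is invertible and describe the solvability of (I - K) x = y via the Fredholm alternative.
(I - K) is invertible (det(I - K) = 5 ≠ 0), so for every y in C^4 the equation (I - K) x = y has a unique solution.

K has rank 2 and factors as K = U V^T = u1 v1^T + u2 v2^T with u1 = (1, -1, 2, 2), v1 = (3, 2, 1, 0), u2 = (0, 0, 3, 2), v2 = (-1, 2, -3, 1) (multiplying out reproduces the displayed K). The nonzero eigenvalues of U V^T coincide with those of the 2 x 2 matrix G = V^T U = [[v1·u1, v1·u2], [v2·u1, v2·u2]] = [[3, 3], [-7, -7]], and by the Sylvester determinant identity det(I_4 - U V^T) = det(I_2 - V^T U) = det([[-2, -3], [7, 8]]) = (-2)(8) - (-3)(7) = 5. (Direct check: I - K =
[[-2, -2, -1, 0],
 [3, 3, 1, 0],
 [-3, -10, 8, -3],
 [-4, -8, 4, -1]]
has determinant 5.) The finite-dimensional Fredholm alternative says: either (I - K) is invertible, or ker(I - K) ≠ {0} and then range(I - K) = ker((I - K)^*)^⊥, with dim ker(I - K) = dim ker((I - K)^*). Since det(I - K) ≠ 0, 1 is not an eigenvalue of K and ker(I - K) = {0}, so we are in the first case: for every y there is a unique x = (I - K)^(-1) y. (Explicitly, by the Woodbury identity, (I - U V^T)^(-1) = I + U (I_2 - G)^(-1) V^T.)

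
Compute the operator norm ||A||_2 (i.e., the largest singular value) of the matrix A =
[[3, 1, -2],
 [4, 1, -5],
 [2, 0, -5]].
||A||_2 ≈ 8.9899 (= sqrt(largest eigenvalue of A^T A))

||A||_2 = sigma_max(A) = sqrt(lambda_max(A^T A)). Form the symmetric matrix M = A^T A =
[[29, 7, -36],
 [7, 2, -7],
 [-36, -7, 54]].
Its characteristic polynomial (trace, sum of principal 2x2 minors, determinant of M give the coefficients) is
  p(λ) = det(λ I - M) = λ^3 - 85λ^2 + 338λ - 1.
No integer candidate from the rational root theorem (±divisors of 1) is a root, so the roots are irrational. The cubic discriminant is Δ = 669015625 > 0, so there are three distinct real roots. p(0) = -1 and p(1) = 253 have opposite signs, so a root lies in (0, 1); Newton's method refines it to λ ≈ 0.003. p(4) = 55 and p(5) = -311 have opposite signs, so a root lies in (4, 5); Newton's method refines it to λ ≈ 4.1791. p(80) = -4961 and p(81) = 1133 have opposite signs, so a root lies in (80, 81); Newton's method refines it to λ ≈ 80.8179. Check (Vieta): the three roots sum to 85, matching tr M = 85.
So the eigenvalues of A^T A are ≈ 0.003, 4.1791, 80.8179 (all ≥ 0, as they must be for A^T A). The largest is λ_max ≈ 80.8179, hence ||A||_2 = sqrt(λ_max) ≈ 8.9899.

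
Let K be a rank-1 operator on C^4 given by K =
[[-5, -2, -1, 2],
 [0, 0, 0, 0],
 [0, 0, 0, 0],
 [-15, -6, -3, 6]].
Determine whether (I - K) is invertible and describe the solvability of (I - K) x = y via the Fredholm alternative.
(I - K) is singular (det(I - K) = 0, i.e. 1 ∈ sigma(K)). (I - K) x = y is solvable iff y ⊥ ker((I - K)^*) = span{(-5, -2, -1, 2)}, i.e. iff -5y_1 - 2y_2 - y_3 + 2y_4 = 0. When solvable, the solutions are x = y + c·(1, 0, 0, 3), c arbitrary (ker(I - K) = span{(1, 0, 0, 3)}, dimension 1).

K has rank 1, so it is an outer product K = u v^T: every row of K is a multiple of one row vector. Reading off the entries, u = (1, 0, 0, 3) and v = (-5, -2, -1, 2) (row i of K equals u_i·v^T). A rank-one matrix u v^T satisfies K u = u (v·u) and kills the (3)-dimensional subspace v^⊥, so its characteristic polynomial is lambda^3 (lambda - v·u) with v·u = tr K = 1. Hence the eigenvalues of I - K are 1 (multiplicity 3) and 1 - (1) = 0, so det(I - K) = 0. (Direct check: I - K =
[[6, 2, 1, -2],
 [0, 1, 0, 0],
 [0, 0, 1, 0],
 [15, 6, 3, -5]]
has determinant 0.) So 1 is an eigenvalue of K and (I - K) is not invertible. The finite-dimensional Fredholm alternative says: either (I - K) is invertible, or ker(I - K) ≠ {0} and then range(I - K) = ker((I - K)^*)^⊥, with dim ker(I - K) = dim ker((I - K)^*). We are in the second case, so we need both kernels. Kernel of I - K: (I - K) u = u - u (v·u) = u - u = 0, so ker(I - K) = span{u} = span{(1, 0, 0, 3)} (it is exactly 1-dimensional because rank(I - K) = 3). Kernel of the adjoint: K is real, so (I - K)^* = I - K^T = I - v u^T, and (I - v u^T) v = v - v (u·v) = 0; hence ker((I - K)^*) = span{v} = span{(-5, -2, -1, 2)}. Therefore (I - K) x = y is solvable iff <y, v> = 0, i.e. iff -5y_1 - 2y_2 - y_3 + 2y_4 = 0. When this holds, K y = u (v·y) = 0, so (I - K) y = y and x = y is a particular solution; the full solution set is the line x = y + c·u = y + c·(1, 0, 0, 3), c ∈ C.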